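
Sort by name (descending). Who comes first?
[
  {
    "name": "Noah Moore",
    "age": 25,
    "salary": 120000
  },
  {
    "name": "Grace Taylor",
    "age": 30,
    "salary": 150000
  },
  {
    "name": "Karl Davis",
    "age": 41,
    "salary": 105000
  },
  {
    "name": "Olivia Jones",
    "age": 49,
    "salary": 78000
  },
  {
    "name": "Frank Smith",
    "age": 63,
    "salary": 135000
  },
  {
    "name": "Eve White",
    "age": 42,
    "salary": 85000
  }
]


Sort by: name (descending)

Sorted order:
  1. Olivia Jones (name = Olivia Jones)
  2. Noah Moore (name = Noah Moore)
  3. Karl Davis (name = Karl Davis)
  4. Grace Taylor (name = Grace Taylor)
  5. Frank Smith (name = Frank Smith)
  6. Eve White (name = Eve White)

First: Olivia Jones

Olivia Jones


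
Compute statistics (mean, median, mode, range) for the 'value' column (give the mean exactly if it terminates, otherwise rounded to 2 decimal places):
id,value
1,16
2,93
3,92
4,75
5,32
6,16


Data: [16, 93, 92, 75, 32, 16]
Count: 6
Sum: 324
Mean: 324/6 = 54
Sorted: [16, 16, 32, 75, 92, 93]
Median: 53.5
Mode: 16 (2 times)
Range: 93 - 16 = 77
Min: 16, Max: 93

mean=54, median=53.5, mode=16, range=77


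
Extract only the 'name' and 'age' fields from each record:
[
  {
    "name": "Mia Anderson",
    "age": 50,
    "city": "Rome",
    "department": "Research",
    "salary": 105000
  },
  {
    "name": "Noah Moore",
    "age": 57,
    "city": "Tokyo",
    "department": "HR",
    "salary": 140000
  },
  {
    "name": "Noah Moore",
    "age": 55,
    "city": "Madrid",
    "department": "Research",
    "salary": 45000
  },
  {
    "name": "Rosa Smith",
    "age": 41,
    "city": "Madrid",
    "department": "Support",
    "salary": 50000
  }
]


Original: 4 records with fields: name, age, city, department, salary
Keep: ['name', 'age']
Drop: ['city', 'department', 'salary']
Result: 4 records, 2 fields each

[
  {
    "name": "Mia Anderson",
    "age": 50
  },
  {
    "name": "Noah Moore",
    "age": 57
  },
  {
    "name": "Noah Moore",
    "age": 55
  },
  {
    "name": "Rosa Smith",
    "age": 41
  }
]


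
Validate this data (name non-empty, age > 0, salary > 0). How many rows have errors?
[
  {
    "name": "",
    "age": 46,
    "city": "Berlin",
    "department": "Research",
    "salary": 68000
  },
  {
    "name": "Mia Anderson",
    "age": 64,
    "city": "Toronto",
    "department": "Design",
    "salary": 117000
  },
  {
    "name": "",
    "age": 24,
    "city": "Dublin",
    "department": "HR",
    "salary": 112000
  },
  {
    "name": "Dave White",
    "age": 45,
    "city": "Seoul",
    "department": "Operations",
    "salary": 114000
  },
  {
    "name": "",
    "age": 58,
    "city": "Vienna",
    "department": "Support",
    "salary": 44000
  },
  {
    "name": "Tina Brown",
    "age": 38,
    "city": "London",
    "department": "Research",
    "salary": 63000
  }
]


Validating 6 records:
Rules: name non-empty, age > 0, salary > 0

  Row 1 (???): empty name
  Row 2 (Mia Anderson): OK
  Row 3 (???): empty name
  Row 4 (Dave White): OK
  Row 5 (???): empty name
  Row 6 (Tina Brown): OK

Total errors: 3

3 errors


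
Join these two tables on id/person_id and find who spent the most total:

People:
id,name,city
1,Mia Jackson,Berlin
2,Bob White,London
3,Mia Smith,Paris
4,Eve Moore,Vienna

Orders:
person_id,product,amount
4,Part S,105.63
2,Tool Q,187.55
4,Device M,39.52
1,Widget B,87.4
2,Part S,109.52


Join on: people.id = orders.person_id

Joined rows:
  Eve Moore (Vienna) bought Part S for $105.63
  Bob White (London) bought Tool Q for $187.55
  Eve Moore (Vienna) bought Device M for $39.52
  Mia Jackson (Berlin) bought Widget B for $87.4
  Bob White (London) bought Part S for $109.52

Total per person:
  Bob White: $297.07
  Eve Moore: $145.15
  Mia Jackson: $87.40

Top spender: Bob White ($297.07)

Bob White ($297.07)


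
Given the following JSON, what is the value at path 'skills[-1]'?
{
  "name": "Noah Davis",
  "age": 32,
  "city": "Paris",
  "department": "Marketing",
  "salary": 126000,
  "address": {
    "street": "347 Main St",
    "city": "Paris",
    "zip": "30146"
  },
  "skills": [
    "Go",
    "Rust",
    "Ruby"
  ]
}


Query: skills[-1]
Path: skills -> last element
Value: Ruby

Ruby


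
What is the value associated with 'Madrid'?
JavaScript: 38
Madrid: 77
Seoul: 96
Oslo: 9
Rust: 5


Looking up key 'Madrid'
Value: 77

77


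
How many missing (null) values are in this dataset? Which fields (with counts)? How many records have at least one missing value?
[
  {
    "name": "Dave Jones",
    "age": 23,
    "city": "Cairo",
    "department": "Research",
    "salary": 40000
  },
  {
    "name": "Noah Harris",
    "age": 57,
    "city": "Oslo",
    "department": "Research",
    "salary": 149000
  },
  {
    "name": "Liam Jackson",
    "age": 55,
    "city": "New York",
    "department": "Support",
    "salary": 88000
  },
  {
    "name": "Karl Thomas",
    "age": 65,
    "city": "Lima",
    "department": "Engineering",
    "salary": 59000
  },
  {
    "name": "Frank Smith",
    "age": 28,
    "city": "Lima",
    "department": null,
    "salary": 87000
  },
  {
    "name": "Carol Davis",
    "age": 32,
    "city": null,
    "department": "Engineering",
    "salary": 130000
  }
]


Checking for missing (null) values in 6 records:

  Dave Jones: complete
  Noah Harris: complete
  Liam Jackson: complete
  Karl Thomas: complete
  Frank Smith: department
  Carol Davis: city

Per field:
  name: 0 missing
  age: 0 missing
  city: 1 missing
  department: 1 missing
  salary: 0 missing

Total missing values: 2
Records with any missing: 2

2 missing values (city: 1, department: 1); 2 incomplete records


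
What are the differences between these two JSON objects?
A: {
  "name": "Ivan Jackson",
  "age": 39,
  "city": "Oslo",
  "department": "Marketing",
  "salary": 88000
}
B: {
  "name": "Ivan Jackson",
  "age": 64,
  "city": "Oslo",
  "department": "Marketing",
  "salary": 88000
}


Comparing each field (in key order):
  name: same
  age: DIFFERENT
  city: same
  department: same
  salary: same
Differences:
  age: 39 -> 64

1 field(s) changed

1 change: age


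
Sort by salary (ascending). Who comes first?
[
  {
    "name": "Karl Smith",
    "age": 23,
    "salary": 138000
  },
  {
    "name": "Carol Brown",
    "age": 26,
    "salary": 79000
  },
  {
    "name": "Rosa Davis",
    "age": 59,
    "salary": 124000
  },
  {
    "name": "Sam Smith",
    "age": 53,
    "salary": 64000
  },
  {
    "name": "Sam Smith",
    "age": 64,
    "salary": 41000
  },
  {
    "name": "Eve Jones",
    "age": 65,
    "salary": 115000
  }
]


Sort by: salary (ascending)

Sorted order:
  1. Sam Smith (salary = 41000)
  2. Sam Smith (salary = 64000)
  3. Carol Brown (salary = 79000)
  4. Eve Jones (salary = 115000)
  5. Rosa Davis (salary = 124000)
  6. Karl Smith (salary = 138000)

First: Sam Smith

Sam Smith


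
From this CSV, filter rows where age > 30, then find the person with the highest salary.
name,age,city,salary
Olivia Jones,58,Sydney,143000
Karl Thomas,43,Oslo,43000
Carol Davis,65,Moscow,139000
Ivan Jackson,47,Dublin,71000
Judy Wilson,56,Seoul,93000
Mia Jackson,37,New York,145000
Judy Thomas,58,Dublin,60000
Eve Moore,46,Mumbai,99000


Filter: age > 30
Sort by: salary (descending)

Filtered records (8):
  Mia Jackson, age 37, salary $145000
  Olivia Jones, age 58, salary $143000
  Carol Davis, age 65, salary $139000
  Eve Moore, age 46, salary $99000
  Judy Wilson, age 56, salary $93000
  Ivan Jackson, age 47, salary $71000
  Judy Thomas, age 58, salary $60000
  Karl Thomas, age 43, salary $43000

Highest salary: Mia Jackson ($145000)

Mia Jackson


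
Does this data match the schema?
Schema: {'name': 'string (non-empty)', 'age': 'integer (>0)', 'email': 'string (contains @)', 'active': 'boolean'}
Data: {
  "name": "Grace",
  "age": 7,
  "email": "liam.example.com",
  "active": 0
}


Validating each field against schema:
  name: OK (non-empty string)
  age: OK (positive integer)
  email: FAIL ("liam.example.com" does not contain @)
  active: FAIL (0 is not a boolean)

Result: INVALID (2 errors: email, active)

INVALID (2 errors: email, active)


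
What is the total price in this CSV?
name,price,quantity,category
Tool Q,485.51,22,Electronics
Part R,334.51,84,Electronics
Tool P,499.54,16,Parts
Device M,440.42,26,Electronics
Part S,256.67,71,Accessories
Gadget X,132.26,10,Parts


Computing total price:
Values: [485.51, 334.51, 499.54, 440.42, 256.67, 132.26]
Sum = 2148.91

2148.91


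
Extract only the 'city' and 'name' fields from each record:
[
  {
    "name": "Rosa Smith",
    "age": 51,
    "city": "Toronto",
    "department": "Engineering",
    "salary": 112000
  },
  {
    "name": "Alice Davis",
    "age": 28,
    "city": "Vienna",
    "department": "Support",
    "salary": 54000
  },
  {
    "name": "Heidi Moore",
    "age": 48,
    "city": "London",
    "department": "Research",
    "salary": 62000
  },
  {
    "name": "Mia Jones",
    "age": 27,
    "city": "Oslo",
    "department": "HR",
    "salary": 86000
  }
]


Original: 4 records with fields: name, age, city, department, salary
Keep: ['city', 'name']
Drop: ['age', 'department', 'salary']
Result: 4 records, 2 fields each

[
  {
    "city": "Toronto",
    "name": "Rosa Smith"
  },
  {
    "city": "Vienna",
    "name": "Alice Davis"
  },
  {
    "city": "London",
    "name": "Heidi Moore"
  },
  {
    "city": "Oslo",
    "name": "Mia Jones"
  }
]


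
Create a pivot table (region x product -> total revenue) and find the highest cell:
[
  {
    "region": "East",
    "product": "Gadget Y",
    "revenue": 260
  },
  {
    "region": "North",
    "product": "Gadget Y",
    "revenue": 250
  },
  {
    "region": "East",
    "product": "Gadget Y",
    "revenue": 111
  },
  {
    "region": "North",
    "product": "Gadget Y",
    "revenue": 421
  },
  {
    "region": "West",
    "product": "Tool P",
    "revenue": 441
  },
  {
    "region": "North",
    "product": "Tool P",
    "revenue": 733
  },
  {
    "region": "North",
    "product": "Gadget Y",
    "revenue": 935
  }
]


Pivot: region (rows) x product (columns) -> total revenue

     Gadget Y      Tool P      
East           371             0  
North         1606           733  
West             0           441  

Highest: North / Gadget Y = $1606

North / Gadget Y = $1606


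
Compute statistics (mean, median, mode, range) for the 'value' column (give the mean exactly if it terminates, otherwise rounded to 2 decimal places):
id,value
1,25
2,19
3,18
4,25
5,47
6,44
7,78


Data: [25, 19, 18, 25, 47, 44, 78]
Count: 7
Sum: 256
Mean: 256/7 ≈ 36.57 (rounded to 2 decimal places)
Sorted: [18, 19, 25, 25, 44, 47, 78]
Median: 25.0
Mode: 25 (2 times)
Range: 78 - 18 = 60
Min: 18, Max: 78

mean≈36.57, median=25.0, mode=25, range=60


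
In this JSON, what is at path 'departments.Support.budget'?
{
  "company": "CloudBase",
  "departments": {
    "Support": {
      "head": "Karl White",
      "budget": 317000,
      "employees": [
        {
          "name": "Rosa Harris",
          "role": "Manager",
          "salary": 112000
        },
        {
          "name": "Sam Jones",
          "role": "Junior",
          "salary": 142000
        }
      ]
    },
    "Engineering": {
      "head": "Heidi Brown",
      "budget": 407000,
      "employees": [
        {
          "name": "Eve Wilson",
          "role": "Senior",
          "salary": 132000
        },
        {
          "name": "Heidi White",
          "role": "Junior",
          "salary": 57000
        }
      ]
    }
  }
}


Path: departments.Support.budget

Navigate:
  -> departments
  -> Support
  -> budget = 317000

317000


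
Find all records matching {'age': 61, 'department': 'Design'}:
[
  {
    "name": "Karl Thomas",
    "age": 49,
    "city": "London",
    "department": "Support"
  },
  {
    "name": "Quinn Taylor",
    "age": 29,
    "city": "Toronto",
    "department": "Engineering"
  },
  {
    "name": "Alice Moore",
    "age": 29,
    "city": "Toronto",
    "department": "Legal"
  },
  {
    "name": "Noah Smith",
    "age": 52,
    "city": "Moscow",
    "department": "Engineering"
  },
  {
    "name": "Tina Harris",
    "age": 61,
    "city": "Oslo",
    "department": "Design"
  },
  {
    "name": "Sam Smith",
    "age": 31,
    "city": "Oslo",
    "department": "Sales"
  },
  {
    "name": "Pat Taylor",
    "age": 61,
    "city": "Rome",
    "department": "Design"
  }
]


Search criteria: {'age': 61, 'department': 'Design'}

Checking 7 records:
  Karl Thomas: {age: 49, department: Support}
  Quinn Taylor: {age: 29, department: Engineering}
  Alice Moore: {age: 29, department: Legal}
  Noah Smith: {age: 52, department: Engineering}
  Tina Harris: {age: 61, department: Design} <-- MATCH
  Sam Smith: {age: 31, department: Sales}
  Pat Taylor: {age: 61, department: Design} <-- MATCH

Matches: ["Tina Harris", "Pat Taylor"]

["Tina Harris", "Pat Taylor"]


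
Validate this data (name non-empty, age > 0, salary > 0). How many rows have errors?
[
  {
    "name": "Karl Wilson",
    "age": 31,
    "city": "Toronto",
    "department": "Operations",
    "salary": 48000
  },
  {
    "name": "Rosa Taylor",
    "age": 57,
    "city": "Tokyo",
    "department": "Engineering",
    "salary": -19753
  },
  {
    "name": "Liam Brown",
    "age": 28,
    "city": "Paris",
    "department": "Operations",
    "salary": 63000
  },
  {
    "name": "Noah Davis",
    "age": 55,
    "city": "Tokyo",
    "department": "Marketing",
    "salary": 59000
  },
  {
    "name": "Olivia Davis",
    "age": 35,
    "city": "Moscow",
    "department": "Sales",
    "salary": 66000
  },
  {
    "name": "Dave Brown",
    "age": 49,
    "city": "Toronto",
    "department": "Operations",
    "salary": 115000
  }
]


Validating 6 records:
Rules: name non-empty, age > 0, salary > 0

  Row 1 (Karl Wilson): OK
  Row 2 (Rosa Taylor): negative salary: -19753
  Row 3 (Liam Brown): OK
  Row 4 (Noah Davis): OK
  Row 5 (Olivia Davis): OK
  Row 6 (Dave Brown): OK

Total errors: 1

1 errors


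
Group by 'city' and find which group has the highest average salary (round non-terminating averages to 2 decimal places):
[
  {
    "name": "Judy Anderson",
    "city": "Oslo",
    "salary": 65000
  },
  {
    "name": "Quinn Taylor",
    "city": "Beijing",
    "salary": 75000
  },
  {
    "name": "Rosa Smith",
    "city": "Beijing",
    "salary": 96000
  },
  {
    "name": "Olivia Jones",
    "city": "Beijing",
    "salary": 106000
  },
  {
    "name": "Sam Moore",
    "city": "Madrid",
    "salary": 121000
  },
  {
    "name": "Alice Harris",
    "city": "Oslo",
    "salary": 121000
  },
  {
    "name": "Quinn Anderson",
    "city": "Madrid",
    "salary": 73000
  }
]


Group by: city

Groups:
  Beijing: 3 people, avg salary = 277000/3 ≈ $92333.33
  Madrid: 2 people, avg salary = 194000/2 = $97000
  Oslo: 2 people, avg salary = 186000/2 = $93000

Highest average salary: Madrid ($97000)

Madrid ($97000)


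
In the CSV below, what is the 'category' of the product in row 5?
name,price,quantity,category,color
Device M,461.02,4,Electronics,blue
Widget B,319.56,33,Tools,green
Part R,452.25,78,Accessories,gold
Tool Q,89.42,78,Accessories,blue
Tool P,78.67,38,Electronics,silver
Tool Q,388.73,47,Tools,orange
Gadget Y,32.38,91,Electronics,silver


Query: Row 5 ('Tool P'), column 'category'
Value: Electronics

Electronics


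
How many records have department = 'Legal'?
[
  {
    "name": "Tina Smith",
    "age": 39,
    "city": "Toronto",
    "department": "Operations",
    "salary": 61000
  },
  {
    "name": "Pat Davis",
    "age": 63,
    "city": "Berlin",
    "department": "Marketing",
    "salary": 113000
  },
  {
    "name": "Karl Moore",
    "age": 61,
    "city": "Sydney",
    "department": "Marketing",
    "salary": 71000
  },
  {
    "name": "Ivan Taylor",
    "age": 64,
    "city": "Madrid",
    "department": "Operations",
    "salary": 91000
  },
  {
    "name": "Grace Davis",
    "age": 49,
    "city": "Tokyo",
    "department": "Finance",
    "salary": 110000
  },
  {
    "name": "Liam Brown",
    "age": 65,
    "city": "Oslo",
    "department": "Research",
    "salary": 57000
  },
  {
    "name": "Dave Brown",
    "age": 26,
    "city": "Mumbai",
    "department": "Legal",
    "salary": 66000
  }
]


Data: 7 records
Condition: department = 'Legal'

Checking each record:
  Tina Smith: Operations
  Pat Davis: Marketing
  Karl Moore: Marketing
  Ivan Taylor: Operations
  Grace Davis: Finance
  Liam Brown: Research
  Dave Brown: Legal MATCH

Count: 1

1


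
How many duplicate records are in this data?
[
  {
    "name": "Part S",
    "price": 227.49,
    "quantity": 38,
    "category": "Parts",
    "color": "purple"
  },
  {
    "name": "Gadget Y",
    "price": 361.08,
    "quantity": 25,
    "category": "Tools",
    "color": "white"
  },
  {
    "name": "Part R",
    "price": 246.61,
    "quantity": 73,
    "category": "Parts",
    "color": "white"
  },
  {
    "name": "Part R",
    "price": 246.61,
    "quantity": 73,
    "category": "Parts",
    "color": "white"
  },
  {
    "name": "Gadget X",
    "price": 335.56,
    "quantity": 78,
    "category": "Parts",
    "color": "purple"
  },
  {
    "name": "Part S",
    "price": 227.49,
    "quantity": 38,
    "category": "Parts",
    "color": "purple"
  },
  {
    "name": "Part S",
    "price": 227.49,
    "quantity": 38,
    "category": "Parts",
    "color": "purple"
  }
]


Checking 7 records for duplicates:

  Row 1: Part S ($227.49, qty 38)
  Row 2: Gadget Y ($361.08, qty 25)
  Row 3: Part R ($246.61, qty 73)
  Row 4: Part R ($246.61, qty 73) <-- DUPLICATE
  Row 5: Gadget X ($335.56, qty 78)
  Row 6: Part S ($227.49, qty 38) <-- DUPLICATE
  Row 7: Part S ($227.49, qty 38) <-- DUPLICATE

Duplicates found: 3
Unique records: 4

3 duplicates, 4 unique


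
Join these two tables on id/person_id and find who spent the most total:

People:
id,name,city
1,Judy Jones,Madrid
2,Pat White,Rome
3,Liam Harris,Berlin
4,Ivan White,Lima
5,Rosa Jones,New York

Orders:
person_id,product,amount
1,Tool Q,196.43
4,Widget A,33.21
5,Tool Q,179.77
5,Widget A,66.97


Join on: people.id = orders.person_id

Joined rows:
  Judy Jones (Madrid) bought Tool Q for $196.43
  Ivan White (Lima) bought Widget A for $33.21
  Rosa Jones (New York) bought Tool Q for $179.77
  Rosa Jones (New York) bought Widget A for $66.97

Total per person:
  Rosa Jones: $246.74
  Judy Jones: $196.43
  Ivan White: $33.21

Top spender: Rosa Jones ($246.74)

Rosa Jones ($246.74)


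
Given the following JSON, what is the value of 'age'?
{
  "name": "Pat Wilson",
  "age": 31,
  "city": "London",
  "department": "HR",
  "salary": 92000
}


Looking up field 'age'
Value: 31

31


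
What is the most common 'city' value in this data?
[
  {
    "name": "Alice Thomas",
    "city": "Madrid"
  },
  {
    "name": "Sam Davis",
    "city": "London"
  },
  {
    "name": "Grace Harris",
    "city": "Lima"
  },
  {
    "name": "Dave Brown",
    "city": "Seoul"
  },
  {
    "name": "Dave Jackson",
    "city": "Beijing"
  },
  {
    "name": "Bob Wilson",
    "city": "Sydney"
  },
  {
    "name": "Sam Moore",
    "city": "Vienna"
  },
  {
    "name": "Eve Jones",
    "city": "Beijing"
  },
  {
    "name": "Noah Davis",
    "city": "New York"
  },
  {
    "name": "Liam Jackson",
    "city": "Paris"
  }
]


Counting 'city' values across 10 records:

  Beijing: 2 ##
  Madrid: 1 #
  London: 1 #
  Lima: 1 #
  Seoul: 1 #
  Sydney: 1 #
  Vienna: 1 #
  New York: 1 #
  Paris: 1 #

Most common: Beijing (2 times)

Beijing (2 times)


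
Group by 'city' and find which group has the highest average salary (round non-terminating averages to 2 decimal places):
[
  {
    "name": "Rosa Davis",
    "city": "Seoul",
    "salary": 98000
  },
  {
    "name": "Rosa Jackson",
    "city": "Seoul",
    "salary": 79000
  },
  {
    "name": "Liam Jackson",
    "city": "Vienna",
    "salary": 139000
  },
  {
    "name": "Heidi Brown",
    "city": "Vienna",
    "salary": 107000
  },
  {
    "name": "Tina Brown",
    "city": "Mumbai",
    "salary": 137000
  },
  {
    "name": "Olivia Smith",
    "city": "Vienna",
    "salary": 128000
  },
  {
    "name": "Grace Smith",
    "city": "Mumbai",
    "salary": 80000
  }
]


Group by: city

Groups:
  Mumbai: 2 people, avg salary = 217000/2 = $108500
  Seoul: 2 people, avg salary = 177000/2 = $88500
  Vienna: 3 people, avg salary = 374000/3 ≈ $124666.67

Highest average salary: Vienna (≈$124666.67)

Vienna (≈$124666.67)


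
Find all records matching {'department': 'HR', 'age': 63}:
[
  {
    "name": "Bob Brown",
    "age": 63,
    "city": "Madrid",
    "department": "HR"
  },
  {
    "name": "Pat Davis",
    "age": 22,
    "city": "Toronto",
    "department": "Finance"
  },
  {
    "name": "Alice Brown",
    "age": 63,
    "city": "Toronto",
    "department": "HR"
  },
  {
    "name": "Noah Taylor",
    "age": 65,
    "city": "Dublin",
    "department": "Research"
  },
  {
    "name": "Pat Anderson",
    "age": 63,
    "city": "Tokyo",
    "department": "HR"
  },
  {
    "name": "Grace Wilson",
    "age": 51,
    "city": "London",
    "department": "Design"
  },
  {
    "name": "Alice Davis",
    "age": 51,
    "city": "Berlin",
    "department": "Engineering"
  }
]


Search criteria: {'department': 'HR', 'age': 63}

Checking 7 records:
  Bob Brown: {department: HR, age: 63} <-- MATCH
  Pat Davis: {department: Finance, age: 22}
  Alice Brown: {department: HR, age: 63} <-- MATCH
  Noah Taylor: {department: Research, age: 65}
  Pat Anderson: {department: HR, age: 63} <-- MATCH
  Grace Wilson: {department: Design, age: 51}
  Alice Davis: {department: Engineering, age: 51}

Matches: ["Bob Brown", "Alice Brown", "Pat Anderson"]

["Bob Brown", "Alice Brown", "Pat Anderson"]


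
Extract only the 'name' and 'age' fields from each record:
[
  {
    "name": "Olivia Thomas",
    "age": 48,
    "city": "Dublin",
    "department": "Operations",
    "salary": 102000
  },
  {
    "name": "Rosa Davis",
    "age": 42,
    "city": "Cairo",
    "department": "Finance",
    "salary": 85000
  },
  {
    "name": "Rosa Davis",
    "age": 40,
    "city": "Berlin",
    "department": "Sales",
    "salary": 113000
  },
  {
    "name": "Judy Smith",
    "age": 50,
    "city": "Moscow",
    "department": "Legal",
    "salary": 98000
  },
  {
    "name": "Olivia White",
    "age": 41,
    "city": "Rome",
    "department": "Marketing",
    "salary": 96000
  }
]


Original: 5 records with fields: name, age, city, department, salary
Keep: ['name', 'age']
Drop: ['city', 'department', 'salary']
Result: 5 records, 2 fields each

[
  {
    "name": "Olivia Thomas",
    "age": 48
  },
  {
    "name": "Rosa Davis",
    "age": 42
  },
  {
    "name": "Rosa Davis",
    "age": 40
  },
  {
    "name": "Judy Smith",
    "age": 50
  },
  {
    "name": "Olivia White",
    "age": 41
  }
]


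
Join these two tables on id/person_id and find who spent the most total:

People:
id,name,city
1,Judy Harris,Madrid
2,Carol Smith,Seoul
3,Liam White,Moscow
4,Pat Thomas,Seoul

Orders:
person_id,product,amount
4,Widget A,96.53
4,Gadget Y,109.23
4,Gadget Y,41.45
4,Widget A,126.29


Join on: people.id = orders.person_id

Joined rows:
  Pat Thomas (Seoul) bought Widget A for $96.53
  Pat Thomas (Seoul) bought Gadget Y for $109.23
  Pat Thomas (Seoul) bought Gadget Y for $41.45
  Pat Thomas (Seoul) bought Widget A for $126.29

Total per person:
  Pat Thomas: $373.50

Top spender: Pat Thomas ($373.50)

Pat Thomas ($373.50)


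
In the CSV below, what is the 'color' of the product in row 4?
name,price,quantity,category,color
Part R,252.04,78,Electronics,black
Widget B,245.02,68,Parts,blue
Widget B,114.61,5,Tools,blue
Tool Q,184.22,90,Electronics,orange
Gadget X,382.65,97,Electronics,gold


Query: Row 4 ('Tool Q'), column 'color'
Value: orange

orange


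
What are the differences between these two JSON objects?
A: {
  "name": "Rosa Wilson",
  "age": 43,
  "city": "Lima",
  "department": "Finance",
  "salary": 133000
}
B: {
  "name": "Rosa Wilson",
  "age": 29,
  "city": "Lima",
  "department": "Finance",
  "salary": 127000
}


Comparing each field (in key order):
  name: same
  age: DIFFERENT
  city: same
  department: same
  salary: DIFFERENT
Differences:
  age: 43 -> 29
  salary: 133000 -> 127000

2 field(s) changed

2 changes: age, salary


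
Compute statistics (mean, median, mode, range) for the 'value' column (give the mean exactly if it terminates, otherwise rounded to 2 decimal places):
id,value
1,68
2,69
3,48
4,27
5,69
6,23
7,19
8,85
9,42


Data: [68, 69, 48, 27, 69, 23, 19, 85, 42]
Count: 9
Sum: 450
Mean: 450/9 = 50
Sorted: [19, 23, 27, 42, 48, 68, 69, 69, 85]
Median: 48.0
Mode: 69 (2 times)
Range: 85 - 19 = 66
Min: 19, Max: 85

mean=50, median=48.0, mode=69, range=66


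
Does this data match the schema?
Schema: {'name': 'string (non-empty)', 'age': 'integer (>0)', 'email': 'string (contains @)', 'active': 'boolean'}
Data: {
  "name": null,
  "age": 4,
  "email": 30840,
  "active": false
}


Validating each field against schema:
  name: FAIL (null is not a string)
  age: OK (positive integer)
  email: FAIL (30840 is not a string)
  active: OK (boolean)

Result: INVALID (2 errors: name, email)

INVALID (2 errors: name, email)


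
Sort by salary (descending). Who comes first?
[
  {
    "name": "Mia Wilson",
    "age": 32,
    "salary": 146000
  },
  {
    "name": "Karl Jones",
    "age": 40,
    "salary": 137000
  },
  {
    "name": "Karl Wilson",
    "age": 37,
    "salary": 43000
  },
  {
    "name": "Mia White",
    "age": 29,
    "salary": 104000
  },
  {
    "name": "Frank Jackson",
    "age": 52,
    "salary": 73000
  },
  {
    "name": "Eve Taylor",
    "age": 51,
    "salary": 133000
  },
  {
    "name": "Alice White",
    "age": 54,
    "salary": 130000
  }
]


Sort by: salary (descending)

Sorted order:
  1. Mia Wilson (salary = 146000)
  2. Karl Jones (salary = 137000)
  3. Eve Taylor (salary = 133000)
  4. Alice White (salary = 130000)
  5. Mia White (salary = 104000)
  6. Frank Jackson (salary = 73000)
  7. Karl Wilson (salary = 43000)

First: Mia Wilson

Mia Wilson


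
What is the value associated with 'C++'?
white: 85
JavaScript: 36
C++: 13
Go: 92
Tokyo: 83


Looking up key 'C++'
Value: 13

13


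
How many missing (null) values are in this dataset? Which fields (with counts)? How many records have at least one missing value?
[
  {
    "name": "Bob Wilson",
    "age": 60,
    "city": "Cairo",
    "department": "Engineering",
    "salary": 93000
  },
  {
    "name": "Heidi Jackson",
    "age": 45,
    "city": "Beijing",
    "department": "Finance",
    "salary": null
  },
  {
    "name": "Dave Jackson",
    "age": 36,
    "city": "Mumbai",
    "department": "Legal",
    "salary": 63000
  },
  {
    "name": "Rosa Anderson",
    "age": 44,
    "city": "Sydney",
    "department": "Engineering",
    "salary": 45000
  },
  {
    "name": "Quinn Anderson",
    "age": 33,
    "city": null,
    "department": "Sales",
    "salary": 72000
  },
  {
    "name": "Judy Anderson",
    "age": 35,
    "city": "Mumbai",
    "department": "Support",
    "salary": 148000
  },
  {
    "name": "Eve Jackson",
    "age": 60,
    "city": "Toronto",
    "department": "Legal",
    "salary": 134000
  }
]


Checking for missing (null) values in 7 records:

  Bob Wilson: complete
  Heidi Jackson: salary
  Dave Jackson: complete
  Rosa Anderson: complete
  Quinn Anderson: city
  Judy Anderson: complete
  Eve Jackson: complete

Per field:
  name: 0 missing
  age: 0 missing
  city: 1 missing
  department: 0 missing
  salary: 1 missing

Total missing values: 2
Records with any missing: 2

2 missing values (city: 1, salary: 1); 2 incomplete records


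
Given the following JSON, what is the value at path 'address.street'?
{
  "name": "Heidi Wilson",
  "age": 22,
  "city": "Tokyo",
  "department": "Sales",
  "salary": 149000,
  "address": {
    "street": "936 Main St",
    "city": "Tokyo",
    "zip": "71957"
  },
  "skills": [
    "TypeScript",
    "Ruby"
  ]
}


Query: address.street
Path: address -> street
Value: 936 Main St

936 Main St


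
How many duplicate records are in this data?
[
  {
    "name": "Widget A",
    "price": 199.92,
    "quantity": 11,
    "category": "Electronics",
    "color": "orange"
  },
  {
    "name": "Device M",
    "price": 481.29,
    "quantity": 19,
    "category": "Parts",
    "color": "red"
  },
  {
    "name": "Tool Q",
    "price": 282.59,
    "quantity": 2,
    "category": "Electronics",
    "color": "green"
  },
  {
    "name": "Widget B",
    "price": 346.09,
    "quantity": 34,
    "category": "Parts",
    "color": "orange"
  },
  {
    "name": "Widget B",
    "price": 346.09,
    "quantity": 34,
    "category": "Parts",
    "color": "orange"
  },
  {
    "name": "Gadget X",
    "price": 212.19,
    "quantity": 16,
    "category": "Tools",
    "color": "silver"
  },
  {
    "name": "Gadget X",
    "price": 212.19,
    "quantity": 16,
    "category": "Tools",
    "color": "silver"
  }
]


Checking 7 records for duplicates:

  Row 1: Widget A ($199.92, qty 11)
  Row 2: Device M ($481.29, qty 19)
  Row 3: Tool Q ($282.59, qty 2)
  Row 4: Widget B ($346.09, qty 34)
  Row 5: Widget B ($346.09, qty 34) <-- DUPLICATE
  Row 6: Gadget X ($212.19, qty 16)
  Row 7: Gadget X ($212.19, qty 16) <-- DUPLICATE

Duplicates found: 2
Unique records: 5

2 duplicates, 5 unique


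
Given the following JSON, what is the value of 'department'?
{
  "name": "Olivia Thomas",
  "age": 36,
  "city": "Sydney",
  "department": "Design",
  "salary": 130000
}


Looking up field 'department'
Value: Design

Design


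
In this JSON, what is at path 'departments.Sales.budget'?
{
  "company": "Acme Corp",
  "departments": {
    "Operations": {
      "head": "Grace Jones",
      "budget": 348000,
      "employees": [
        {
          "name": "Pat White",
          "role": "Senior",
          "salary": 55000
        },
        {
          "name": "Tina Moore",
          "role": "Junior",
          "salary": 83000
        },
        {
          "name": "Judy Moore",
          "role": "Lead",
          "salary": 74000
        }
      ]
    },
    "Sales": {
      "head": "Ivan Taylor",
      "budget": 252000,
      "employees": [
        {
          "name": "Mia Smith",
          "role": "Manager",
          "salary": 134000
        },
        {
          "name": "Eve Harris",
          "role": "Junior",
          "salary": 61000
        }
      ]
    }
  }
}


Path: departments.Sales.budget

Navigate:
  -> departments
  -> Sales
  -> budget = 252000

252000


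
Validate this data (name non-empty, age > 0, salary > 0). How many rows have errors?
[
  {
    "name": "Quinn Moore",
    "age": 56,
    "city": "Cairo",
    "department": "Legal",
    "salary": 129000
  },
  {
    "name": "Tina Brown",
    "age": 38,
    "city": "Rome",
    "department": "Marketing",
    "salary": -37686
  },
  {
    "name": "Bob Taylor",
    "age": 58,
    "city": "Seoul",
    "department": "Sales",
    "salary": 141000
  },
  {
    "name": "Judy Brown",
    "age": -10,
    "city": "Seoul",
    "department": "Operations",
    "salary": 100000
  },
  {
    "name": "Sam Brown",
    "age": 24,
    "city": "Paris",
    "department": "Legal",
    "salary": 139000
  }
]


Validating 5 records:
Rules: name non-empty, age > 0, salary > 0

  Row 1 (Quinn Moore): OK
  Row 2 (Tina Brown): negative salary: -37686
  Row 3 (Bob Taylor): OK
  Row 4 (Judy Brown): negative age: -10
  Row 5 (Sam Brown): OK

Total errors: 2

2 errors


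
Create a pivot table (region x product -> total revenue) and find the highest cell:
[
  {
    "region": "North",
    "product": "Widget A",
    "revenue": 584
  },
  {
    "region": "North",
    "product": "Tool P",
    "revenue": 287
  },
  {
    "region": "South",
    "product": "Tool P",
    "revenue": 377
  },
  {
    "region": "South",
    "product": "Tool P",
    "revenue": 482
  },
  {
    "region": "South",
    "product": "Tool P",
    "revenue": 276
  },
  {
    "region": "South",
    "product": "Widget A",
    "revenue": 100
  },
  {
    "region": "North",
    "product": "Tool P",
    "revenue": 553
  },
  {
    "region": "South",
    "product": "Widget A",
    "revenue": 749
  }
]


Pivot: region (rows) x product (columns) -> total revenue

     Tool P        Widget A    
North          840           584  
South         1135           849  

Highest: South / Tool P = $1135

South / Tool P = $1135


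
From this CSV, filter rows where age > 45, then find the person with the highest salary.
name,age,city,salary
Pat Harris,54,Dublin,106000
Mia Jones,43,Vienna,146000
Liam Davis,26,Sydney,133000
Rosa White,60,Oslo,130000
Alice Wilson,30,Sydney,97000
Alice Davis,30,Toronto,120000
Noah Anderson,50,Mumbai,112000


Filter: age > 45
Sort by: salary (descending)

Filtered records (3):
  Rosa White, age 60, salary $130000
  Noah Anderson, age 50, salary $112000
  Pat Harris, age 54, salary $106000

Highest salary: Rosa White ($130000)

Rosa White


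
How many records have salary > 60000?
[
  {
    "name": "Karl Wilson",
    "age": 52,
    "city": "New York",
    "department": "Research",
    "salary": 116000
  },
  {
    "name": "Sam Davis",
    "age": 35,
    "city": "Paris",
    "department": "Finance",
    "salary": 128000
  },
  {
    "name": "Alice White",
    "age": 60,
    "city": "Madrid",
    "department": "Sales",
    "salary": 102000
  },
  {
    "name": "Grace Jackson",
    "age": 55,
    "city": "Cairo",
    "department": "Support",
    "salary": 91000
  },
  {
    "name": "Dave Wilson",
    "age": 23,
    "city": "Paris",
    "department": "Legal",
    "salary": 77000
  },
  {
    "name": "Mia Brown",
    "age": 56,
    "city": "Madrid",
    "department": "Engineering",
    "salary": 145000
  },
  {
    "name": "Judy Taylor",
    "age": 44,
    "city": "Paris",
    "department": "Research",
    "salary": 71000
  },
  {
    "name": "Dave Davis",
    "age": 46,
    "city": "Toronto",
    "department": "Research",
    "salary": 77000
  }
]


Data: 8 records
Condition: salary > 60000

Checking each record:
  Karl Wilson: 116000 MATCH
  Sam Davis: 128000 MATCH
  Alice White: 102000 MATCH
  Grace Jackson: 91000 MATCH
  Dave Wilson: 77000 MATCH
  Mia Brown: 145000 MATCH
  Judy Taylor: 71000 MATCH
  Dave Davis: 77000 MATCH

Count: 8

8


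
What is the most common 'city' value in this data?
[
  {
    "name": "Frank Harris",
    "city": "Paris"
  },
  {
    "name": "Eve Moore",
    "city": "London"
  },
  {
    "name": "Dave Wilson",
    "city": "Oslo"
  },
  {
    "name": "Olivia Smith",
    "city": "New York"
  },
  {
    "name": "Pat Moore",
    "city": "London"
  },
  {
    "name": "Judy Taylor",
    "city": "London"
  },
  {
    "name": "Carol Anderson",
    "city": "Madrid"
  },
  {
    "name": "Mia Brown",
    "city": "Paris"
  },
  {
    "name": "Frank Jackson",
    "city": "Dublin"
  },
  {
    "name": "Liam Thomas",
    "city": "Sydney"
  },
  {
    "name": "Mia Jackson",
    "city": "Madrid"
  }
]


Counting 'city' values across 11 records:

  London: 3 ###
  Paris: 2 ##
  Madrid: 2 ##
  Oslo: 1 #
  New York: 1 #
  Dublin: 1 #
  Sydney: 1 #

Most common: London (3 times)

London (3 times)


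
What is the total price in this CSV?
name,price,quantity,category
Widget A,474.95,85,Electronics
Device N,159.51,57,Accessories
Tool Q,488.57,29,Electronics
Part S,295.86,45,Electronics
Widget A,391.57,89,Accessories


Computing total price:
Values: [474.95, 159.51, 488.57, 295.86, 391.57]
Sum = 1810.46

1810.46


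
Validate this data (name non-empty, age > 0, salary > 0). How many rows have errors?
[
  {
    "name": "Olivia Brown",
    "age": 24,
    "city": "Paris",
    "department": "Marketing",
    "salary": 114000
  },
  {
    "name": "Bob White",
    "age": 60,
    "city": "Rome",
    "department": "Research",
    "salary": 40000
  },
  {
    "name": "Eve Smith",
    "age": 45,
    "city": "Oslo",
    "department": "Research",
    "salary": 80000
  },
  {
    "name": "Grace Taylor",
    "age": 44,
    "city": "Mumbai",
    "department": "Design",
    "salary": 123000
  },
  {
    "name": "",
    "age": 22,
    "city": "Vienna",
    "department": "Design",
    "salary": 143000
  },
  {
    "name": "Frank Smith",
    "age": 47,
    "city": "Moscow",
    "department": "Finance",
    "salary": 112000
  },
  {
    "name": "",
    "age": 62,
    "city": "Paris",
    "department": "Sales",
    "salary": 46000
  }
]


Validating 7 records:
Rules: name non-empty, age > 0, salary > 0

  Row 1 (Olivia Brown): OK
  Row 2 (Bob White): OK
  Row 3 (Eve Smith): OK
  Row 4 (Grace Taylor): OK
  Row 5 (???): empty name
  Row 6 (Frank Smith): OK
  Row 7 (???): empty name

Total errors: 2

2 errors


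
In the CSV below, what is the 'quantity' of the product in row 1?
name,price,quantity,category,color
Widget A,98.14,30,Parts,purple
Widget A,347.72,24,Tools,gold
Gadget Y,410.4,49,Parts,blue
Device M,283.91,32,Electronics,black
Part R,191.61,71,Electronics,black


Query: Row 1 ('Widget A'), column 'quantity'
Value: 30

30


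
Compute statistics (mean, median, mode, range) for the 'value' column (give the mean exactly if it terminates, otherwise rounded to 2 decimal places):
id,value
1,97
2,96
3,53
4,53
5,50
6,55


Data: [97, 96, 53, 53, 50, 55]
Count: 6
Sum: 404
Mean: 404/6 ≈ 67.33 (rounded to 2 decimal places)
Sorted: [50, 53, 53, 55, 96, 97]
Median: 54.0
Mode: 53 (2 times)
Range: 97 - 50 = 47
Min: 50, Max: 97

mean≈67.33, median=54.0, mode=53, range=47


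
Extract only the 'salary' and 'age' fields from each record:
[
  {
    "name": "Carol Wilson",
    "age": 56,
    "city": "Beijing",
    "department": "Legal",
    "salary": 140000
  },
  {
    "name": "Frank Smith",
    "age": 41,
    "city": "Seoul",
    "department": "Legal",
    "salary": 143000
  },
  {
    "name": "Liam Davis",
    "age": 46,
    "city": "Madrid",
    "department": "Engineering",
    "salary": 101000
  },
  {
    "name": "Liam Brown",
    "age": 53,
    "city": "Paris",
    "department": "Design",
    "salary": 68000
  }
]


Original: 4 records with fields: name, age, city, department, salary
Keep: ['salary', 'age']
Drop: ['name', 'city', 'department']
Result: 4 records, 2 fields each

[
  {
    "salary": 140000,
    "age": 56
  },
  {
    "salary": 143000,
    "age": 41
  },
  {
    "salary": 101000,
    "age": 46
  },
  {
    "salary": 68000,
    "age": 53
  }
]


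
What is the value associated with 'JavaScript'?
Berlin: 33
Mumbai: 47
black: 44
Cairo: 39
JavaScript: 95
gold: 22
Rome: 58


Looking up key 'JavaScript'
Value: 95

95


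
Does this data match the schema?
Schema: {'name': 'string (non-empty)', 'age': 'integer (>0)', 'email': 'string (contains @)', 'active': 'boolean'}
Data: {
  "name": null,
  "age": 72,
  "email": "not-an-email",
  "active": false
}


Validating each field against schema:
  name: FAIL (null is not a string)
  age: OK (positive integer)
  email: FAIL ("not-an-email" does not contain @)
  active: OK (boolean)

Result: INVALID (2 errors: name, email)

INVALID (2 errors: name, email)


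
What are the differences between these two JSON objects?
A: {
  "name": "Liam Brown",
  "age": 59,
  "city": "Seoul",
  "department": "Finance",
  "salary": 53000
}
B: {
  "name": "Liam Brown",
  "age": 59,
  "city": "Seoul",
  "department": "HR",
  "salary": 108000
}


Comparing each field (in key order):
  name: same
  age: same
  city: same
  department: DIFFERENT
  salary: DIFFERENT
Differences:
  department: Finance -> HR
  salary: 53000 -> 108000

2 field(s) changed

2 changes: department, salary


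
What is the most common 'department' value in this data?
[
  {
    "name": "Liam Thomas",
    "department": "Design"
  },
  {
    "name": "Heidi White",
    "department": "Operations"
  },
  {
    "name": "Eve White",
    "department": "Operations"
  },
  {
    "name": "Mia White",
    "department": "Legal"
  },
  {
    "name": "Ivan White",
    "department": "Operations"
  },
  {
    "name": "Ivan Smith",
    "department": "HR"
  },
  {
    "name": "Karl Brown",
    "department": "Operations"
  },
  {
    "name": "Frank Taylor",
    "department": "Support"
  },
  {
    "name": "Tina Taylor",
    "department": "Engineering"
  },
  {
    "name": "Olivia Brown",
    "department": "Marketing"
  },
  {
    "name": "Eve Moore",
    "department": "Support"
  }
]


Counting 'department' values across 11 records:

  Operations: 4 ####
  Support: 2 ##
  Design: 1 #
  Legal: 1 #
  HR: 1 #
  Engineering: 1 #
  Marketing: 1 #

Most common: Operations (4 times)

Operations (4 times)
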